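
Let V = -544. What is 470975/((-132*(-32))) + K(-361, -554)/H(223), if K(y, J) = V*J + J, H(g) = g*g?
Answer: 24691787903/210055296 ≈ 117.55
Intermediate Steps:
H(g) = g²
K(y, J) = -543*J (K(y, J) = -544*J + J = -543*J)
470975/((-132*(-32))) + K(-361, -554)/H(223) = 470975/((-132*(-32))) + (-543*(-554))/(223²) = 470975/4224 + 300822/49729 = 24691787903/210055296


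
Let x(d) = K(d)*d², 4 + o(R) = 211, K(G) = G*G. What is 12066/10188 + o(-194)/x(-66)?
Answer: 706639733/596650032 ≈ 1.1843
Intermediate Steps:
K(G) = G²
o(R) = 207 (o(R) = -4 + 211 = 207)
x(d) = d⁴ (x(d) = d²*d² = d⁴)
12066/10188 + o(-194)/x(-66) = 12066/10188 + 207/((-66)⁴) = 12066*(1/10188) + 207/18974736 = 2011/1698 + 207*(1/18974736) = 2011/1698 + 23/2108304 = 706639733/596650032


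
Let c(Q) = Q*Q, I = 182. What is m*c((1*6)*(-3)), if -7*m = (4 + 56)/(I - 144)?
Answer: -9720/133 ≈ -73.083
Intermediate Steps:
c(Q) = Q²
m = -30/133 (m = -(4 + 56)/(7*(182 - 144)) = -60/(7*38) = -⅐*30/19 = -30/133 ≈ -0.22556)
m*c((1*6)*(-3)) = -30*((1*6)*(-3))²/133 = -30*(6*(-3))²/133 = -30/133*(-18)² = -30/133*324 = -9720/133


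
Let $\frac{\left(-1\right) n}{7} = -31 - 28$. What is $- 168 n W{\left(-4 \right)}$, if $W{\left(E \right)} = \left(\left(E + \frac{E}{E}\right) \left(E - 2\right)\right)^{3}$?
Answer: $-404647488$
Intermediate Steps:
$W{\left(E \right)} = \left(1 + E\right)^{3} \left(-2 + E\right)^{3}$ ($W{\left(E \right)} = \left(\left(E + 1\right) \left(-2 + E\right)\right)^{3} = \left(\left(1 + E\right) \left(-2 + E\right)\right)^{3} = \left(1 + E\right)^{3} \left(-2 + E\right)^{3}$)
$n = 413$ ($n = - 7 \left(-31 - 28\right) = \left(-7\right) \left(-59\right) = 413$)
$- 168 n W{\left(-4 \right)} = \left(-168\right) 413 \left(1 - 4\right)^{3} \left(-2 - 4\right)^{3} = - 69384 \left(-3\right)^{3} \left(-6\right)^{3} = - 69384 \left(\left(-27\right) \left(-216\right)\right) = \left(-69384\right) 5832 = -404647488$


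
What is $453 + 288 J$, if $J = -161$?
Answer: $-45915$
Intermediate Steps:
$453 + 288 J = 453 + 288 \left(-161\right) = 453 - 46368 = -45915$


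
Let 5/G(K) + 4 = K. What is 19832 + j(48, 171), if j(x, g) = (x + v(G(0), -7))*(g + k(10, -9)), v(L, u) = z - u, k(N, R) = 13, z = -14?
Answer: 27376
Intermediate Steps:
G(K) = 5/(-4 + K)
v(L, u) = -14 - u
j(x, g) = (-7 + x)*(13 + g) (j(x, g) = (x + (-14 - 1*(-7)))*(g + 13) = (x + (-14 + 7))*(13 + g) = (x - 7)*(13 + g) = (-7 + x)*(13 + g))
19832 + j(48, 171) = 19832 + (-91 - 7*171 + 13*48 + 171*48) = 19832 + (-91 - 1197 + 624 + 8208) = 19832 + 7544 = 27376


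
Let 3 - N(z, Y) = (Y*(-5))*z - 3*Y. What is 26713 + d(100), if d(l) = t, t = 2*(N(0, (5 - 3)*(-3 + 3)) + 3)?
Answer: 26725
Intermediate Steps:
N(z, Y) = 3 + 3*Y + 5*Y*z (N(z, Y) = 3 - ((Y*(-5))*z - 3*Y) = 3 - ((-5*Y)*z - 3*Y) = 3 - (-5*Y*z - 3*Y) = 3 - (-3*Y - 5*Y*z) = 3 + (3*Y + 5*Y*z) = 3 + 3*Y + 5*Y*z)
t = 12 (t = 2*((3 + 3*((5 - 3)*(-3 + 3)) + 5*((5 - 3)*(-3 + 3))*0) + 3) = 2*((3 + 3*(2*0) + 5*(2*0)*0) + 3) = 2*((3 + 3*0 + 5*0*0) + 3) = 2*((3 + 0 + 0) + 3) = 2*(3 + 3) = 2*6 = 12)
d(l) = 12
26713 + d(100) = 26713 + 12 = 26725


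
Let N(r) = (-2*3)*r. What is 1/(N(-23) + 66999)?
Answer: 1/67137 ≈ 1.4895e-5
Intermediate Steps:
N(r) = -6*r
1/(N(-23) + 66999) = 1/(-6*(-23) + 66999) = 1/(138 + 66999) = 1/67137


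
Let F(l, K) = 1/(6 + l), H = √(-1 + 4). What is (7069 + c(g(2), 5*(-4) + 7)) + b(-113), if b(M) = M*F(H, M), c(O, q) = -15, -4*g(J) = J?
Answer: 77368/11 + 113*√3/33 ≈ 7039.4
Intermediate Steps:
g(J) = -J/4
H = √3 ≈ 1.7320
b(M) = M/(6 + √3)
(7069 + c(g(2), 5*(-4) + 7)) + b(-113) = (7069 - 15) - 113/(6 + √3) = 7054 - 113/(6 + √3)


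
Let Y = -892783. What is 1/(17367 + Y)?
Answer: -1/875416 ≈ -1.1423e-6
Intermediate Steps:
1/(17367 + Y) = 1/(17367 - 892783) = 1/(-875416) = -1/875416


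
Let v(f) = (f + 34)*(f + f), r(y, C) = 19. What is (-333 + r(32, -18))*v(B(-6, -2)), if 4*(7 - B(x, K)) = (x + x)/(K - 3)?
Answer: -4059392/25 ≈ -1.6238e+5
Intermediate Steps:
B(x, K) = 7 - x/(2*(-3 + K)) (B(x, K) = 7 - (x + x)/(4*(K - 3)) = 7 - 2*x/(4*(-3 + K)) = 7 - x/(2*(-3 + K)))
v(f) = 2*f*(34 + f) (v(f) = (34 + f)*(2*f) = 2*f*(34 + f))
(-333 + r(32, -18))*v(B(-6, -2)) = (-333 + 19)*(2*((-42 - 1*(-6) + 14*(-2))/(2*(-3 - 2)))*(34 + (-42 - 1*(-6) + 14*(-2))/(2*(-3 - 2)))) = -628*(1/2)*(-42 + 6 - 28)/(-5)*(34 + (1/2)*(-42 + 6 - 28)/(-5)) = -628*(1/2)*(-1/5)*(-64)*(34 + (1/2)*(-1/5)*(-64)) = -628*32*(34 + 32/5)/5 = -628*32*202/(5*5) = -314*12928/25 = -4059392/25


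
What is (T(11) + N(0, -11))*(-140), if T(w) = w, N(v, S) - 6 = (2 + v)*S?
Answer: 700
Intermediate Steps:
N(v, S) = 6 + S*(2 + v) (N(v, S) = 6 + (2 + v)*S = 6 + S*(2 + v))
(T(11) + N(0, -11))*(-140) = (11 + (6 + 2*(-11) - 11*0))*(-140) = (11 + (6 - 22 + 0))*(-140) = (11 - 16)*(-140) = -5*(-140) = 700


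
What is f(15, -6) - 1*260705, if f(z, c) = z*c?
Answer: -260795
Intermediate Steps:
f(z, c) = c*z
f(15, -6) - 1*260705 = -6*15 - 1*260705 = -90 - 260705 = -260795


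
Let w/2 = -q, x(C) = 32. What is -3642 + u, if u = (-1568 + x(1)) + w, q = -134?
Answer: -4910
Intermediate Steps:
w = 268 (w = 2*(-1*(-134)) = 2*134 = 268)
u = -1268 (u = (-1568 + 32) + 268 = -1536 + 268 = -1268)
-3642 + u = -3642 - 1268 = -4910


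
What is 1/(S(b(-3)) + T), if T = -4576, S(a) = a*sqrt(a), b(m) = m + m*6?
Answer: I/(-4576*I + 21*sqrt(21)) ≈ -0.00021843 + 4.5937e-6*I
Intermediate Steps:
b(m) = 7*m (b(m) = m + 6*m = 7*m)
S(a) = a**(3/2)
1/(S(b(-3)) + T) = 1/((7*(-3))**(3/2) - 4576) = 1/((-21)**(3/2) - 4576) = 1/(-21*I*sqrt(21) - 4576) = 1/(-4576 - 21*I*sqrt(21))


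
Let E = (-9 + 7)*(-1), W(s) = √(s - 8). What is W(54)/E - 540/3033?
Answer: -60/337 + √46/2 ≈ 3.2131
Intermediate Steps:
W(s) = √(-8 + s)
E = 2 (E = -2*(-1) = 2)
W(54)/E - 540/3033 = √(-8 + 54)/2 - 540/3033 = √46*(½) - 540*1/3033 = √46/2 - 60/337 = -60/337 + √46/2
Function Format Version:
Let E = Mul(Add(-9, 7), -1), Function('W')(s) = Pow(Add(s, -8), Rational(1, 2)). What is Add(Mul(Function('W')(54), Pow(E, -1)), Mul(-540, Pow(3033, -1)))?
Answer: Add(Rational(-60, 337), Mul(Rational(1, 2), Pow(46, Rational(1, 2)))) ≈ 3.2131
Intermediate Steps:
Function('W')(s) = Pow(Add(-8, s), Rational(1, 2))
E = 2 (E = Mul(-2, -1) = 2)
Add(Mul(Function('W')(54), Pow(E, -1)), Mul(-540, Pow(3033, -1))) = Add(Mul(Pow(Add(-8, 54), Rational(1, 2)), Pow(2, -1)), Mul(-540, Pow(3033, -1))) = Add(Mul(Pow(46, Rational(1, 2)), Rational(1, 2)), Mul(-540, Rational(1, 3033))) = Add(Mul(Rational(1, 2), Pow(46, Rational(1, 2))), Rational(-60, 337)) = Add(Rational(-60, 337), Mul(Rational(1, 2), Pow(46, Rational(1, 2))))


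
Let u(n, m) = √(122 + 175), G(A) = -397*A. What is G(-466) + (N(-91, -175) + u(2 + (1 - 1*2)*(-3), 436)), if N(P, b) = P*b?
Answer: 200927 + 3*√33 ≈ 2.0094e+5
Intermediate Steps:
u(n, m) = 3*√33 (u(n, m) = √297 = 3*√33)
G(-466) + (N(-91, -175) + u(2 + (1 - 1*2)*(-3), 436)) = -397*(-466) + (-91*(-175) + 3*√33) = 185002 + (15925 + 3*√33) = 200927 + 3*√33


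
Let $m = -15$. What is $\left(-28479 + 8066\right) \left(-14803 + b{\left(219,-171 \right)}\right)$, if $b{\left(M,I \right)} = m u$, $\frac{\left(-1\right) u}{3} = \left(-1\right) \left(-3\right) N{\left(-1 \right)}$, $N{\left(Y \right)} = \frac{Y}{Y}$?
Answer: $299417884$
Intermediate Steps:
$N{\left(Y \right)} = 1$
$u = -9$ ($u = - 3 \left(-1\right) \left(-3\right) 1 = - 3 \cdot 3 \cdot 1 = \left(-3\right) 3 = -9$)
$b{\left(M,I \right)} = 135$ ($b{\left(M,I \right)} = \left(-15\right) \left(-9\right) = 135$)
$\left(-28479 + 8066\right) \left(-14803 + b{\left(219,-171 \right)}\right) = \left(-28479 + 8066\right) \left(-14803 + 135\right) = \left(-20413\right) \left(-14668\right) = 299417884$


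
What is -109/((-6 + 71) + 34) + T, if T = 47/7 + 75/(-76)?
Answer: 243665/52668 ≈ 4.6264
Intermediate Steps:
T = 3047/532 (T = 47*(1/7) + 75*(-1/76) = 47/7 - 75/76 = 3047/532 ≈ 5.7274)
-109/((-6 + 71) + 34) + T = -109/((-6 + 71) + 34) + 3047/532 = -109/(65 + 34) + 3047/532 = -109/99 + 3047/532 = 243665/52668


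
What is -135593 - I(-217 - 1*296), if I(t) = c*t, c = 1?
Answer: -135080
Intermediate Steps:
I(t) = t (I(t) = 1*t = t)
-135593 - I(-217 - 1*296) = -135593 - (-217 - 1*296) = -135593 - (-217 - 296) = -135593 - 1*(-513) = -135593 + 513 = -135080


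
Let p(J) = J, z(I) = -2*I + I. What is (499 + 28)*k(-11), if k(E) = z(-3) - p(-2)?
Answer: 2635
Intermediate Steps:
z(I) = -I
k(E) = 5 (k(E) = -1*(-3) - 1*(-2) = 3 + 2 = 5)
(499 + 28)*k(-11) = (499 + 28)*5 = 527*5 = 2635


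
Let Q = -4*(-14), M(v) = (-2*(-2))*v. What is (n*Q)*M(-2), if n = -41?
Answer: 18368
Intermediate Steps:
M(v) = 4*v
Q = 56
(n*Q)*M(-2) = (-41*56)*(4*(-2)) = -2296*(-8) = 18368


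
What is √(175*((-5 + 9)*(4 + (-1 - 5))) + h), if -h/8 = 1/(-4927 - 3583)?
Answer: 2*I*√6336754495/4255 ≈ 37.417*I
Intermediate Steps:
h = 4/4255 (h = -8/(-4927 - 3583) = -8/(-8510) = -8*(-1/8510) = 4/4255 ≈ 0.00094007)
√(175*((-5 + 9)*(4 + (-1 - 5))) + h) = √(175*((-5 + 9)*(4 + (-1 - 5))) + 4/4255) = √(175*(4*(4 - 6)) + 4/4255) = √(175*(4*(-2)) + 4/4255) = √(175*(-8) + 4/4255) = √(-1400 + 4/4255) = √(-5956996/4255) = 2*I*√6336754495/4255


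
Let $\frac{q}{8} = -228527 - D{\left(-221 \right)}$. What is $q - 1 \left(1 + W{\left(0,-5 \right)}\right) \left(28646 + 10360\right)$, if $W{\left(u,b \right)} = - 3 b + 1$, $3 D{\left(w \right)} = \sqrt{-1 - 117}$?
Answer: $-2491318 - \frac{8 i \sqrt{118}}{3} \approx -2.4913 \cdot 10^{6} - 28.967 i$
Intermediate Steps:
$D{\left(w \right)} = \frac{i \sqrt{118}}{3}$ ($D{\left(w \right)} = \frac{\sqrt{-1 - 117}}{3} = \frac{\sqrt{-118}}{3} = \frac{i \sqrt{118}}{3}$)
$W{\left(u,b \right)} = 1 - 3 b$
$q = -1828216 - \frac{8 i \sqrt{118}}{3}$ ($q = 8 \left(-228527 - \frac{i \sqrt{118}}{3}\right) = -1828216 - \frac{8 i \sqrt{118}}{3} \approx -1.8282 \cdot 10^{6} - 28.967 i$)
$q - 1 \left(1 + W{\left(0,-5 \right)}\right) \left(28646 + 10360\right) = \left(-1828216 - \frac{8 i \sqrt{118}}{3}\right) - 1 \left(1 + \left(1 - -15\right)\right) \left(28646 + 10360\right) = \left(-1828216 - \frac{8 i \sqrt{118}}{3}\right) - 1 \left(1 + \left(1 + 15\right)\right) 39006 = \left(-1828216 - \frac{8 i \sqrt{118}}{3}\right) - 1 \left(1 + 16\right) 39006 = \left(-1828216 - \frac{8 i \sqrt{118}}{3}\right) - 1 \cdot 17 \cdot 39006 = \left(-1828216 - \frac{8 i \sqrt{118}}{3}\right) - 17 \cdot 39006 = \left(-1828216 - \frac{8 i \sqrt{118}}{3}\right) - 663102 = -2491318 - \frac{8 i \sqrt{118}}{3}$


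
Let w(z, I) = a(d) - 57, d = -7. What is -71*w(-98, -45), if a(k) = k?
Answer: 4544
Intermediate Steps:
w(z, I) = -64 (w(z, I) = -7 - 57 = -64)
-71*w(-98, -45) = -71*(-64) = 4544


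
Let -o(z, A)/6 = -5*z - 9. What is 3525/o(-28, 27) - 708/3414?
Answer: -699491/149078 ≈ -4.6921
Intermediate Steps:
o(z, A) = 54 + 30*z (o(z, A) = -6*(-5*z - 9) = -6*(-9 - 5*z) = 54 + 30*z)
3525/o(-28, 27) - 708/3414 = 3525/(54 + 30*(-28)) - 708/3414 = 3525/(54 - 840) - 708*1/3414 = 3525/(-786) - 118/569 = 3525*(-1/786) - 118/569 = -1175/262 - 118/569 = -699491/149078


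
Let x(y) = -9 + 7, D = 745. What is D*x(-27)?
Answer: -1490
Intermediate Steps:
x(y) = -2
D*x(-27) = 745*(-2) = -1490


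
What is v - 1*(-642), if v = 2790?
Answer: 3432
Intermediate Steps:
v - 1*(-642) = 2790 - 1*(-642) = 2790 + 642 = 3432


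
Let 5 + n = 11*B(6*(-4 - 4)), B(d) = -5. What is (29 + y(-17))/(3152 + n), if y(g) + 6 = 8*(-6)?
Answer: -25/3092 ≈ -0.0080854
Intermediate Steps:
y(g) = -54 (y(g) = -6 + 8*(-6) = -6 - 48 = -54)
n = -60 (n = -5 + 11*(-5) = -5 - 55 = -60)
(29 + y(-17))/(3152 + n) = (29 - 54)/(3152 - 60) = -25/3092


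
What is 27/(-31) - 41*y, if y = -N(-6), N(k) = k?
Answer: -7653/31 ≈ -246.87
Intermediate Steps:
y = 6 (y = -1*(-6) = 6)
27/(-31) - 41*y = 27/(-31) - 41*6 = 27*(-1/31) - 246 = -27/31 - 246 = -7653/31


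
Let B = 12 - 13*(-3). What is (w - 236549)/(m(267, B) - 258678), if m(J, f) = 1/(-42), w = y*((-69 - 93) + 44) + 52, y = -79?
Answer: 733950/835729 ≈ 0.87821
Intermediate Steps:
B = 51 (B = 12 + 39 = 51)
w = 9374 (w = -79*((-69 - 93) + 44) + 52 = -79*(-162 + 44) + 52 = -79*(-118) + 52 = 9322 + 52 = 9374)
m(J, f) = -1/42
(w - 236549)/(m(267, B) - 258678) = (9374 - 236549)/(-1/42 - 258678) = -227175/(-10864477/42) = -227175*(-42/10864477) = 733950/835729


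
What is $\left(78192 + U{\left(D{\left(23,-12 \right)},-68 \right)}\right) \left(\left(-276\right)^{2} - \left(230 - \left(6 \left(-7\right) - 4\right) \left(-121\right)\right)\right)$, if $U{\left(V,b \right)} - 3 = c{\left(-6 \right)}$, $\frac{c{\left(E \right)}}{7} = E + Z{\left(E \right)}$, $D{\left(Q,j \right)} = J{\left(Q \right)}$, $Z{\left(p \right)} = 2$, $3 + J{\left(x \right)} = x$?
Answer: $6371548504$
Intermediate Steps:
$J{\left(x \right)} = -3 + x$
$D{\left(Q,j \right)} = -3 + Q$
$c{\left(E \right)} = 14 + 7 E$ ($c{\left(E \right)} = 7 \left(E + 2\right) = 7 \left(2 + E\right) = 14 + 7 E$)
$U{\left(V,b \right)} = -25$ ($U{\left(V,b \right)} = 3 + \left(14 + 7 \left(-6\right)\right) = 3 + \left(14 - 42\right) = 3 - 28 = -25$)
$\left(78192 + U{\left(D{\left(23,-12 \right)},-68 \right)}\right) \left(\left(-276\right)^{2} - \left(230 - \left(6 \left(-7\right) - 4\right) \left(-121\right)\right)\right) = \left(78192 - 25\right) \left(\left(-276\right)^{2} - \left(230 - \left(6 \left(-7\right) - 4\right) \left(-121\right)\right)\right) = 78167 \left(76176 - \left(230 - \left(-42 - 4\right) \left(-121\right)\right)\right) = 78167 \left(76176 - -5336\right) = 78167 \left(76176 + \left(-230 + 5566\right)\right) = 78167 \left(76176 + 5336\right) = 78167 \cdot 81512 = 6371548504$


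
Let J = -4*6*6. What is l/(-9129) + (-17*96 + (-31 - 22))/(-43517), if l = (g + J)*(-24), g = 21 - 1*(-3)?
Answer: -36648865/132422231 ≈ -0.27676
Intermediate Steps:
g = 24 (g = 21 + 3 = 24)
J = -144 (J = -24*6 = -144)
l = 2880 (l = (24 - 144)*(-24) = -120*(-24) = 2880)
l/(-9129) + (-17*96 + (-31 - 22))/(-43517) = 2880/(-9129) + (-17*96 + (-31 - 22))/(-43517) = 2880*(-1/9129) + (-1632 - 53)*(-1/43517) = -960/3043 - 1685*(-1/43517) = -960/3043 + 1685/43517 = -36648865/132422231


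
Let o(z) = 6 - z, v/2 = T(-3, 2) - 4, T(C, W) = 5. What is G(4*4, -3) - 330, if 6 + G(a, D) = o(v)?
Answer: -332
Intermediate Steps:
v = 2 (v = 2*(5 - 4) = 2*1 = 2)
G(a, D) = -2 (G(a, D) = -6 + (6 - 1*2) = -6 + (6 - 2) = -6 + 4 = -2)
G(4*4, -3) - 330 = -2 - 330 = -332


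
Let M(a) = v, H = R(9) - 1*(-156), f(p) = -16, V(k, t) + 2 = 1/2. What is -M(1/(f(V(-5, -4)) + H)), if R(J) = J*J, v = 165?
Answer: -165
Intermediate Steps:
V(k, t) = -3/2 (V(k, t) = -2 + 1/2 = -2 + ½ = -3/2)
R(J) = J²
H = 237 (H = 9² - 1*(-156) = 81 + 156 = 237)
M(a) = 165
-M(1/(f(V(-5, -4)) + H)) = -1*165 = -165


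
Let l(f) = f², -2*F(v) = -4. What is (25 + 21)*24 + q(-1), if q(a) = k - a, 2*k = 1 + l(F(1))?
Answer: 2215/2 ≈ 1107.5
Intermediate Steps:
F(v) = 2 (F(v) = -½*(-4) = 2)
k = 5/2 (k = (1 + 2²)/2 = (1 + 4)/2 = (½)*5 = 5/2 ≈ 2.5000)
q(a) = 5/2 - a
(25 + 21)*24 + q(-1) = (25 + 21)*24 + (5/2 - 1*(-1)) = 46*24 + (5/2 + 1) = 1104 + 7/2 = 2215/2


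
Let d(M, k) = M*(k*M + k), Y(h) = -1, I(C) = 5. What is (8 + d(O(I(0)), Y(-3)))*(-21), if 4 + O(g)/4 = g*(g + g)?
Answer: 714672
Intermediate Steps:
O(g) = -16 + 8*g**2 (O(g) = -16 + 4*(g*(g + g)) = -16 + 4*(g*(2*g)) = -16 + 4*(2*g**2) = -16 + 8*g**2)
d(M, k) = M*(k + M*k) (d(M, k) = M*(M*k + k) = M*(k + M*k))
(8 + d(O(I(0)), Y(-3)))*(-21) = (8 + (-16 + 8*5**2)*(-1)*(1 + (-16 + 8*5**2)))*(-21) = (8 + (-16 + 8*25)*(-1)*(1 + (-16 + 8*25)))*(-21) = (8 + (-16 + 200)*(-1)*(1 + (-16 + 200)))*(-21) = (8 + 184*(-1)*(1 + 184))*(-21) = (8 + 184*(-1)*185)*(-21) = (8 - 34040)*(-21) = -34032*(-21) = 714672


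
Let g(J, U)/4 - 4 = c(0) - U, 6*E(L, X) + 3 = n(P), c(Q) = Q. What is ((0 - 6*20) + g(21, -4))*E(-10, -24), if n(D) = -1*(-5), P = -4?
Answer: -88/3 ≈ -29.333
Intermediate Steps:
n(D) = 5
E(L, X) = 1/3 (E(L, X) = -1/2 + (1/6)*5 = -1/2 + 5/6 = 1/3)
g(J, U) = 16 - 4*U (g(J, U) = 16 + 4*(0 - U) = 16 + 4*(-U) = 16 - 4*U)
((0 - 6*20) + g(21, -4))*E(-10, -24) = ((0 - 6*20) + (16 - 4*(-4)))*(1/3) = ((0 - 120) + (16 + 16))*(1/3) = (-120 + 32)*(1/3) = -88*1/3 = -88/3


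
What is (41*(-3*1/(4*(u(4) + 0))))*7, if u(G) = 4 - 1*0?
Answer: -861/16 ≈ -53.813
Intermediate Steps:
u(G) = 4 (u(G) = 4 + 0 = 4)
(41*(-3*1/(4*(u(4) + 0))))*7 = (41*(-3*1/(4*(4 + 0))))*7 = (41*(-3/(4*4)))*7 = (41*(-3/16))*7 = -123/16*7 = -861/16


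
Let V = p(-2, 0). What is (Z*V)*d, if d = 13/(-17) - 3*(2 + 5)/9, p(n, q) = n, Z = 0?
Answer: 0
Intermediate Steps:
V = -2
d = -158/51 (d = 13*(-1/17) - 3*7*(1/9) = -13/17 - 21*1/9 = -13/17 - 7/3 = -158/51 ≈ -3.0980)
(Z*V)*d = (0*(-2))*(-158/51) = 0*(-158/51) = 0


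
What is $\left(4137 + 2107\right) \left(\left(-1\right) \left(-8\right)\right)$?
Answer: $49952$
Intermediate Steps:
$\left(4137 + 2107\right) \left(\left(-1\right) \left(-8\right)\right) = 6244 \cdot 8 = 49952$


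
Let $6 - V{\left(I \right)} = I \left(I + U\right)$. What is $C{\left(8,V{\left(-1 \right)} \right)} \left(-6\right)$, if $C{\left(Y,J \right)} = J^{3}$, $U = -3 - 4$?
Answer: $48$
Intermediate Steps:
$U = -7$ ($U = -3 - 4 = -7$)
$V{\left(I \right)} = 6 - I \left(-7 + I\right)$ ($V{\left(I \right)} = 6 - I \left(I - 7\right) = 6 - I \left(-7 + I\right)$)
$C{\left(8,V{\left(-1 \right)} \right)} \left(-6\right) = \left(6 - \left(-1\right)^{2} + 7 \left(-1\right)\right)^{3} \left(-6\right) = \left(6 - 1 - 7\right)^{3} \left(-6\right) = \left(-2\right)^{3} \left(-6\right) = \left(-8\right) \left(-6\right) = 48$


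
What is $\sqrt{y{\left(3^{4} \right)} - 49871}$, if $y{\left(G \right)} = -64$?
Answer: $i \sqrt{49935} \approx 223.46 i$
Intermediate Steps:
$\sqrt{y{\left(3^{4} \right)} - 49871} = \sqrt{-64 - 49871} = \sqrt{-49935} = i \sqrt{49935}$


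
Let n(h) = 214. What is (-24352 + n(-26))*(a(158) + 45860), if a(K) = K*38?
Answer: -1251893232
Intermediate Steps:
a(K) = 38*K
(-24352 + n(-26))*(a(158) + 45860) = (-24352 + 214)*(38*158 + 45860) = -24138*(6004 + 45860) = -24138*51864 = -1251893232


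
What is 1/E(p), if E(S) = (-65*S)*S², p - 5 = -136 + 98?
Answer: 1/2335905 ≈ 4.2810e-7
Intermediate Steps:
p = -33 (p = 5 + (-136 + 98) = 5 - 38 = -33)
E(S) = -65*S³
1/E(p) = 1/(-65*(-33)³) = 1/(-65*(-35937)) = 1/2335905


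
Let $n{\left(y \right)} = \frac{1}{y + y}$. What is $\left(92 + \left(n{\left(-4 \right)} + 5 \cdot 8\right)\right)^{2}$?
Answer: $\frac{1113025}{64} \approx 17391.0$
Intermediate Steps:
$n{\left(y \right)} = \frac{1}{2 y}$
$\left(92 + \left(n{\left(-4 \right)} + 5 \cdot 8\right)\right)^{2} = \left(92 + \left(\frac{1}{2 \left(-4\right)} + 5 \cdot 8\right)\right)^{2} = \left(92 + \left(\frac{1}{2} \left(- \frac{1}{4}\right) + 40\right)\right)^{2} = \left(92 + \left(- \frac{1}{8} + 40\right)\right)^{2} = \left(92 + \frac{319}{8}\right)^{2} = \left(\frac{1055}{8}\right)^{2} = \frac{1113025}{64}$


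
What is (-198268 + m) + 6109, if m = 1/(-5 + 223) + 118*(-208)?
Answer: -47241253/218 ≈ -2.1670e+5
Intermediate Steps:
m = -5350591/218 (m = 1/218 - 24544 = -5350591/218 ≈ -24544.)
(-198268 + m) + 6109 = (-198268 - 5350591/218) + 6109 = -48573015/218 + 6109 = -47241253/218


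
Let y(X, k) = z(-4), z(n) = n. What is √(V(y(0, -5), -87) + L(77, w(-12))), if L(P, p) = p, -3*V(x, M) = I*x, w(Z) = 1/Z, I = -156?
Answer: I*√7491/6 ≈ 14.425*I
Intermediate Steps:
y(X, k) = -4
V(x, M) = 52*x (V(x, M) = -(-52)*x = 52*x)
√(V(y(0, -5), -87) + L(77, w(-12))) = √(52*(-4) + 1/(-12)) = √(-208 - 1/12) = √(-2497/12) = I*√7491/6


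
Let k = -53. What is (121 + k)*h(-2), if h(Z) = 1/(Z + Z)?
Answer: -17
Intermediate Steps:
h(Z) = 1/(2*Z)
(121 + k)*h(-2) = (121 - 53)*((1/2)/(-2)) = 68*((1/2)*(-1/2)) = 68*(-1/4) = -17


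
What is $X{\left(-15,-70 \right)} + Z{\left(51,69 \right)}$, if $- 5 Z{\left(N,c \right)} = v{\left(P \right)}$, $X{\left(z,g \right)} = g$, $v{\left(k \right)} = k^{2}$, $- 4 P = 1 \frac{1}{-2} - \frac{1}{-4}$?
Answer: $- \frac{89601}{1280} \approx -70.001$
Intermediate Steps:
$P = \frac{1}{16}$ ($P = - \frac{1 \frac{1}{-2} - \frac{1}{-4}}{4} = - \frac{1 \left(- \frac{1}{2}\right) - - \frac{1}{4}}{4} = - \frac{- \frac{1}{2} + \frac{1}{4}}{4} = \left(- \frac{1}{4}\right) \left(- \frac{1}{4}\right) = \frac{1}{16} \approx 0.0625$)
$Z{\left(N,c \right)} = - \frac{1}{1280}$ ($Z{\left(N,c \right)} = - \frac{1}{5 \cdot 256} = \left(- \frac{1}{5}\right) \frac{1}{256} = - \frac{1}{1280}$)
$X{\left(-15,-70 \right)} + Z{\left(51,69 \right)} = -70 - \frac{1}{1280} = - \frac{89601}{1280}$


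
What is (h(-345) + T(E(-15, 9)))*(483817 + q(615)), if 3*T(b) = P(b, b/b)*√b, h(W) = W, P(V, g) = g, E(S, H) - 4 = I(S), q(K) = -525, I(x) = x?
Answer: -166735740 + 483292*I*√11/3 ≈ -1.6674e+8 + 5.343e+5*I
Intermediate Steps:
E(S, H) = 4 + S
T(b) = √b/3 (T(b) = ((b/b)*√b)/3 = (1*√b)/3 = √b/3)
(h(-345) + T(E(-15, 9)))*(483817 + q(615)) = (-345 + √(4 - 15)/3)*(483817 - 525) = (-345 + √(-11)/3)*483292 = (-345 + (I*√11)/3)*483292 = (-345 + I*√11/3)*483292 = -166735740 + 483292*I*√11/3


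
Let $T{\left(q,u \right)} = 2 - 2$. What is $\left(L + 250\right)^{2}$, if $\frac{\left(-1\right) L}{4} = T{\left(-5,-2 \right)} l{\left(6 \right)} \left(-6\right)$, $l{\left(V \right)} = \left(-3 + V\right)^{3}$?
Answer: $62500$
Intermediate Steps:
$T{\left(q,u \right)} = 0$
$L = 0$ ($L = - 4 \cdot 0 \left(-3 + 6\right)^{3} \left(-6\right) = - 4 \cdot 0 \cdot 3^{3} \left(-6\right) = - 4 \cdot 0 \cdot 27 \left(-6\right) = - 4 \cdot 0 \left(-6\right) = \left(-4\right) 0 = 0$)
$\left(L + 250\right)^{2} = \left(0 + 250\right)^{2} = 250^{2} = 62500$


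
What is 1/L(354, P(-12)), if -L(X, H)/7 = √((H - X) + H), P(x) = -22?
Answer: I*√398/2786 ≈ 0.0071608*I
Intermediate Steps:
L(X, H) = -7*√(-X + 2*H) (L(X, H) = -7*√((H - X) + H) = -7*√(-X + 2*H))
1/L(354, P(-12)) = 1/(-7*√(-1*354 + 2*(-22))) = 1/(-7*√(-354 - 44)) = 1/(-7*I*√398) = I*√398/2786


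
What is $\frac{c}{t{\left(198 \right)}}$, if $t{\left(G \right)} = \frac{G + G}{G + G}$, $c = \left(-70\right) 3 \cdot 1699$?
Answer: $-356790$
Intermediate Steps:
$c = -356790$ ($c = \left(-210\right) 1699 = -356790$)
$t{\left(G \right)} = 1$ ($t{\left(G \right)} = \frac{2 G}{2 G} = 2 G \frac{1}{2 G} = 1$)
$\frac{c}{t{\left(198 \right)}} = - \frac{356790}{1} = \left(-356790\right) 1 = -356790$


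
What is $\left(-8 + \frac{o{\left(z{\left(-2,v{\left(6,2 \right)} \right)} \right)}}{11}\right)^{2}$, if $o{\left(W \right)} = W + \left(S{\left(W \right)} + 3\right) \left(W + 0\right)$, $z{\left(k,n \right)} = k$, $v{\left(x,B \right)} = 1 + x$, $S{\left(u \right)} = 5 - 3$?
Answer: $\frac{10000}{121} \approx 82.645$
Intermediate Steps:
$S{\left(u \right)} = 2$ ($S{\left(u \right)} = 5 - 3 = 2$)
$o{\left(W \right)} = 6 W$ ($o{\left(W \right)} = W + \left(2 + 3\right) \left(W + 0\right) = W + 5 W = 6 W$)
$\left(-8 + \frac{o{\left(z{\left(-2,v{\left(6,2 \right)} \right)} \right)}}{11}\right)^{2} = \left(-8 + \frac{6 \left(-2\right)}{11}\right)^{2} = \left(-8 - \frac{12}{11}\right)^{2} = \left(- \frac{100}{11}\right)^{2} = \frac{10000}{121}$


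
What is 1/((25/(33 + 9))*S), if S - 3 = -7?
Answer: -21/50 ≈ -0.42000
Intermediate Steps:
S = -4 (S = 3 - 7 = -4)
1/((25/(33 + 9))*S) = 1/((25/(33 + 9))*(-4)) = 1/((25/42)*(-4)) = 1/(-50/21) = -21/50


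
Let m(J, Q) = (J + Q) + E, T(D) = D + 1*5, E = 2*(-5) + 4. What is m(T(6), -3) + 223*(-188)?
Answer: -41922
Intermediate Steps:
E = -6 (E = -10 + 4 = -6)
T(D) = 5 + D (T(D) = D + 5 = 5 + D)
m(J, Q) = -6 + J + Q (m(J, Q) = (J + Q) - 6 = -6 + J + Q)
m(T(6), -3) + 223*(-188) = (-6 + (5 + 6) - 3) + 223*(-188) = (-6 + 11 - 3) - 41924 = 2 - 41924 = -41922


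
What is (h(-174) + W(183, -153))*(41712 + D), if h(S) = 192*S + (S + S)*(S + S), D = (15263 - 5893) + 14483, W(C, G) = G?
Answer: 5739756795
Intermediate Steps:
D = 23853 (D = 9370 + 14483 = 23853)
h(S) = 4*S**2 + 192*S (h(S) = 192*S + (2*S)*(2*S) = 192*S + 4*S**2 = 4*S**2 + 192*S)
(h(-174) + W(183, -153))*(41712 + D) = (4*(-174)*(48 - 174) - 153)*(41712 + 23853) = (4*(-174)*(-126) - 153)*65565 = (87696 - 153)*65565 = 87543*65565 = 5739756795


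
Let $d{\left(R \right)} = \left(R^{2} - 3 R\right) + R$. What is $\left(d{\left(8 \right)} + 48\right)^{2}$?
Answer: $9216$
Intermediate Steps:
$d{\left(R \right)} = R^{2} - 2 R$
$\left(d{\left(8 \right)} + 48\right)^{2} = \left(8 \left(-2 + 8\right) + 48\right)^{2} = \left(8 \cdot 6 + 48\right)^{2} = \left(48 + 48\right)^{2} = 96^{2} = 9216$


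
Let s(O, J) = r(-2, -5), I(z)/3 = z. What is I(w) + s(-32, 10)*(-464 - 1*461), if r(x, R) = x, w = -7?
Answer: 1829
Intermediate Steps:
I(z) = 3*z
s(O, J) = -2
I(w) + s(-32, 10)*(-464 - 1*461) = 3*(-7) - 2*(-464 - 1*461) = -21 - 2*(-464 - 461) = -21 - 2*(-925) = -21 + 1850 = 1829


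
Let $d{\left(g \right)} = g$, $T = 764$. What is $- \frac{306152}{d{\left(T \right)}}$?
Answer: $- \frac{76538}{191} \approx -400.72$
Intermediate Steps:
$- \frac{306152}{d{\left(T \right)}} = - \frac{306152}{764} = \left(-306152\right) \frac{1}{764} = - \frac{76538}{191}$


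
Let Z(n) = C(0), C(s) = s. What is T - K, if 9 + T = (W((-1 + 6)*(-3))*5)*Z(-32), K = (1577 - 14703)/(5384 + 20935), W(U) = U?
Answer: -223745/26319 ≈ -8.5013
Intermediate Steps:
K = -13126/26319 ≈ -0.49873
Z(n) = 0
T = -9 (T = -9 + (((-1 + 6)*(-3))*5)*0 = -9 + ((5*(-3))*5)*0 = -9 - 15*5*0 = -9 - 75*0 = -9 + 0 = -9)
T - K = -9 - 1*(-13126/26319) = -9 + 13126/26319 = -223745/26319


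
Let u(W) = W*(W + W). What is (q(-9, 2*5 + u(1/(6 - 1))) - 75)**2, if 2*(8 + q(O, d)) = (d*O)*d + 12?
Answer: 111484535449/390625 ≈ 2.8540e+5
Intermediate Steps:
u(W) = 2*W**2 (u(W) = W*(2*W) = 2*W**2)
q(O, d) = -2 + O*d**2/2 (q(O, d) = -8 + ((d*O)*d + 12)/2 = -8 + ((O*d)*d + 12)/2 = -8 + (O*d**2 + 12)/2 = -8 + (12 + O*d**2)/2 = -8 + (6 + O*d**2/2) = -2 + O*d**2/2)
(q(-9, 2*5 + u(1/(6 - 1))) - 75)**2 = ((-2 + (1/2)*(-9)*(2*5 + 2*(1/(6 - 1))**2)**2) - 75)**2 = ((-2 + (1/2)*(-9)*(10 + 2*(1/5)**2)**2) - 75)**2 = ((-2 + (1/2)*(-9)*(10 + 2*(1/25))**2) - 75)**2 = ((-2 + (1/2)*(-9)*(10 + 2/25)**2) - 75)**2 = ((-2 + (1/2)*(-9)*(252/25)**2) - 75)**2 = ((-2 + (1/2)*(-9)*(63504/625)) - 75)**2 = ((-2 - 285768/625) - 75)**2 = (-287018/625 - 75)**2 = (-333893/625)**2 = 111484535449/390625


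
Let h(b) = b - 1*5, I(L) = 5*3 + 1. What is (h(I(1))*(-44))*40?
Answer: -19360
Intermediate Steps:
I(L) = 16 (I(L) = 15 + 1 = 16)
h(b) = -5 + b (h(b) = b - 5 = -5 + b)
(h(I(1))*(-44))*40 = ((-5 + 16)*(-44))*40 = (11*(-44))*40 = -484*40 = -19360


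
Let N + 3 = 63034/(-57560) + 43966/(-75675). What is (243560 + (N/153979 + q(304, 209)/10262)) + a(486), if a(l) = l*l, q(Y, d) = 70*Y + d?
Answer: 23586363904812899804647/49163034870077100 ≈ 4.7976e+5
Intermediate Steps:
q(Y, d) = d + 70*Y
a(l) = l**2
N = -2036833991/435585300 (N = -3 + (63034/(-57560) + 43966/(-75675)) = -3 + (63034*(-1/57560) + 43966*(-1/75675)) = -3 + (-31517/28780 - 43966/75675) = -3 - 730078091/435585300 = -2036833991/435585300 ≈ -4.6761)
(243560 + (N/153979 + q(304, 209)/10262)) + a(486) = (243560 + (-2036833991/435585300/153979 + (209 + 70*304)/10262)) + 486**2 = (243560 + (-2036833991/435585300*1/153979 + (209 + 21280)*(1/10262))) + 236196 = (243560 + (-2036833991/67070988908700 + 21489*(1/10262))) + 236196 = (243560 + (-2036833991/67070988908700 + 21489/10262)) + 236196 = (243560 + 102947684190617047/49163034870077100) + 236196 = 11974251720640169093047/49163034870077100 + 236196 = 23586363904812899804647/49163034870077100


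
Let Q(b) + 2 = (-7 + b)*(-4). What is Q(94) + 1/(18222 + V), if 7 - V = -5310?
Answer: -8238649/23539 ≈ -350.00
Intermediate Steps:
V = 5317 (V = 7 - 1*(-5310) = 7 + 5310 = 5317)
Q(b) = 26 - 4*b (Q(b) = -2 + (-7 + b)*(-4) = -2 + (28 - 4*b) = 26 - 4*b)
Q(94) + 1/(18222 + V) = (26 - 4*94) + 1/(18222 + 5317) = (26 - 376) + 1/23539 = -350 + 1/23539 = -8238649/23539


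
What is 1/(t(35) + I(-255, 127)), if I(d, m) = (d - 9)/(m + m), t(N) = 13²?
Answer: 127/21331 ≈ 0.0059538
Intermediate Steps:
t(N) = 169
I(d, m) = (-9 + d)/(2*m) (I(d, m) = (-9 + d)/((2*m)) = (-9 + d)*(1/(2*m)) = (-9 + d)/(2*m))
1/(t(35) + I(-255, 127)) = 1/(169 + (½)*(-9 - 255)/127) = 1/(169 + (½)*(1/127)*(-264)) = 1/(169 - 132/127) = 1/(21331/127) = 127/21331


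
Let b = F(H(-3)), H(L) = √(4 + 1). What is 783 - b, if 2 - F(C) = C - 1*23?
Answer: 758 + √5 ≈ 760.24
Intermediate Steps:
H(L) = √5
F(C) = 25 - C (F(C) = 2 - (C - 1*23) = 2 - (C - 23) = 2 - (-23 + C) = 2 + (23 - C) = 25 - C)
b = 25 - √5 ≈ 22.764
783 - b = 783 - (25 - √5) = 783 + (-25 + √5) = 758 + √5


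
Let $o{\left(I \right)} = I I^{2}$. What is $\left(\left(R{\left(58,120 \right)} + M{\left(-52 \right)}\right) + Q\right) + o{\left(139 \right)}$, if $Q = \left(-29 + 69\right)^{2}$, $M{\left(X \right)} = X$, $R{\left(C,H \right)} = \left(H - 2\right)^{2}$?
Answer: $2701091$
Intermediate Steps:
$R{\left(C,H \right)} = \left(-2 + H\right)^{2}$
$Q = 1600$ ($Q = 40^{2} = 1600$)
$o{\left(I \right)} = I^{3}$
$\left(\left(R{\left(58,120 \right)} + M{\left(-52 \right)}\right) + Q\right) + o{\left(139 \right)} = \left(\left(\left(-2 + 120\right)^{2} - 52\right) + 1600\right) + 139^{3} = \left(\left(118^{2} - 52\right) + 1600\right) + 2685619 = \left(\left(13924 - 52\right) + 1600\right) + 2685619 = \left(13872 + 1600\right) + 2685619 = 15472 + 2685619 = 2701091$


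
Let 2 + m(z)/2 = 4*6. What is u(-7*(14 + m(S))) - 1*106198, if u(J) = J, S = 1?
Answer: -106604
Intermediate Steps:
m(z) = 44 (m(z) = -4 + 2*(4*6) = -4 + 2*24 = -4 + 48 = 44)
u(-7*(14 + m(S))) - 1*106198 = -7*(14 + 44) - 1*106198 = -7*58 - 106198 = -406 - 106198 = -106604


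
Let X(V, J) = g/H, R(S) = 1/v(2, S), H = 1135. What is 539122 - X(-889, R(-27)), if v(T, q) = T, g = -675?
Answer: 122380829/227 ≈ 5.3912e+5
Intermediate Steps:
R(S) = ½ (R(S) = 1/2 = ½)
X(V, J) = -135/227 (X(V, J) = -675/1135 = -675*1/1135 = -135/227)
539122 - X(-889, R(-27)) = 539122 - 1*(-135/227) = 539122 + 135/227 = 122380829/227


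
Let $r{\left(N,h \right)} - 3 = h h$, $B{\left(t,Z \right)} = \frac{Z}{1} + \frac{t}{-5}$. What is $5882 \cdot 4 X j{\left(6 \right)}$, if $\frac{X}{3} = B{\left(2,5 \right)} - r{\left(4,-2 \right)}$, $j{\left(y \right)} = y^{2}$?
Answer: $- \frac{30492288}{5} \approx -6.0985 \cdot 10^{6}$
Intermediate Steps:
$B{\left(t,Z \right)} = Z - \frac{t}{5}$ ($B{\left(t,Z \right)} = Z 1 + t \left(- \frac{1}{5}\right) = Z - \frac{t}{5}$)
$r{\left(N,h \right)} = 3 + h^{2}$ ($r{\left(N,h \right)} = 3 + h h = 3 + h^{2}$)
$X = - \frac{36}{5}$ ($X = 3 \left(\left(5 - \frac{2}{5}\right) - \left(3 + \left(-2\right)^{2}\right)\right) = 3 \left(\left(5 - \frac{2}{5}\right) - \left(3 + 4\right)\right) = 3 \left(\frac{23}{5} - 7\right) = 3 \left(- \frac{12}{5}\right) = - \frac{36}{5} \approx -7.2$)
$5882 \cdot 4 X j{\left(6 \right)} = 5882 \cdot 4 \left(- \frac{36}{5}\right) 6^{2} = 5882 \left(\left(- \frac{144}{5}\right) 36\right) = 5882 \left(- \frac{5184}{5}\right) = - \frac{30492288}{5}$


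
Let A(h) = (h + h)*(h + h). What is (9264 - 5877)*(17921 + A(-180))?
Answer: 499653627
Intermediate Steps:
A(h) = 4*h**2 (A(h) = (2*h)*(2*h) = 4*h**2)
(9264 - 5877)*(17921 + A(-180)) = (9264 - 5877)*(17921 + 4*(-180)**2) = 3387*(17921 + 4*32400) = 3387*(17921 + 129600) = 3387*147521 = 499653627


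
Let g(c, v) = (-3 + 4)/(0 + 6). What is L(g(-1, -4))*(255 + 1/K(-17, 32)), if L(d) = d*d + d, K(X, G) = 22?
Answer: 39277/792 ≈ 49.592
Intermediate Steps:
g(c, v) = ⅙ (g(c, v) = 1/6 = 1*(⅙) = ⅙)
L(d) = d + d² (L(d) = d² + d = d + d²)
L(g(-1, -4))*(255 + 1/K(-17, 32)) = ((1 + ⅙)/6)*(255 + 1/22) = ((⅙)*(7/6))*(255 + 1/22) = (7/36)*(5611/22) = 39277/792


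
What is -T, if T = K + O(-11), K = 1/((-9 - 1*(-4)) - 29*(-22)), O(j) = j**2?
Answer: -76594/633 ≈ -121.00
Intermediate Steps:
K = 1/633 (K = 1/((-9 + 4) + 638) = 1/(-5 + 638) = 1/633 ≈ 0.0015798)
T = 76594/633 (T = 1/633 + (-11)**2 = 1/633 + 121 = 76594/633 ≈ 121.00)
-T = -1*76594/633 = -76594/633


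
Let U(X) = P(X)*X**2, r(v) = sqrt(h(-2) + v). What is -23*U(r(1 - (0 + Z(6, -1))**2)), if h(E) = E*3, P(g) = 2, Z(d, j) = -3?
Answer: 644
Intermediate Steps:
h(E) = 3*E
r(v) = sqrt(-6 + v) (r(v) = sqrt(3*(-2) + v) = sqrt(-6 + v))
U(X) = 2*X**2
-23*U(r(1 - (0 + Z(6, -1))**2)) = -46*(sqrt(-6 + (1 - (0 - 3)**2)))**2 = -46*(sqrt(-6 + (1 - 1*(-3)**2)))**2 = -46*(sqrt(-6 + (1 - 1*9)))**2 = -46*(sqrt(-6 + (1 - 9)))**2 = -46*(sqrt(-6 - 8))**2 = -46*(sqrt(-14))**2 = -46*(I*sqrt(14))**2 = -46*(-14) = -23*(-28) = 644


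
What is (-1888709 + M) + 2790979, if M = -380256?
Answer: 522014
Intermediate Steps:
(-1888709 + M) + 2790979 = (-1888709 - 380256) + 2790979 = -2268965 + 2790979 = 522014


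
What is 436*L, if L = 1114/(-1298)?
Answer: -242852/649 ≈ -374.19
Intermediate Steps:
L = -557/649 (L = 1114*(-1/1298) = -557/649 ≈ -0.85824)
436*L = 436*(-557/649) = -242852/649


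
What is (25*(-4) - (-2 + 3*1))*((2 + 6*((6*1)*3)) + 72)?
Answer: -18382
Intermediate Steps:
(25*(-4) - (-2 + 3*1))*((2 + 6*((6*1)*3)) + 72) = (-100 - (-2 + 3))*((2 + 6*(6*3)) + 72) = (-100 - 1*1)*((2 + 6*18) + 72) = (-100 - 1)*((2 + 108) + 72) = -101*(110 + 72) = -101*182 = -18382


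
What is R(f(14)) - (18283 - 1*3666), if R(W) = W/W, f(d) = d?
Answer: -14616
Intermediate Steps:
R(W) = 1
R(f(14)) - (18283 - 1*3666) = 1 - (18283 - 1*3666) = 1 - (18283 - 3666) = 1 - 1*14617 = 1 - 14617 = -14616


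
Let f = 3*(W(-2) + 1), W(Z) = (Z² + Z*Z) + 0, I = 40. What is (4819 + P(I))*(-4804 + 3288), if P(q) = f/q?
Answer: -73066273/10 ≈ -7.3066e+6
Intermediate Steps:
W(Z) = 2*Z² (W(Z) = (Z² + Z²) + 0 = 2*Z² + 0 = 2*Z²)
f = 27 (f = 3*(2*(-2)² + 1) = 3*(2*4 + 1) = 3*(8 + 1) = 3*9 = 27)
P(q) = 27/q
(4819 + P(I))*(-4804 + 3288) = (4819 + 27/40)*(-4804 + 3288) = (4819 + 27*(1/40))*(-1516) = (4819 + 27/40)*(-1516) = (192787/40)*(-1516) = -73066273/10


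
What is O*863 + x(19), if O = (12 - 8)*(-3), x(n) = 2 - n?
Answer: -10373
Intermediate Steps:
O = -12 (O = 4*(-3) = -12)
O*863 + x(19) = -12*863 + (2 - 1*19) = -10356 + (2 - 19) = -10356 - 17 = -10373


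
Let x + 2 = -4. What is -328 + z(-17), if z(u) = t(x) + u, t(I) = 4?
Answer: -341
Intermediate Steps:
x = -6 (x = -2 - 4 = -6)
z(u) = 4 + u
-328 + z(-17) = -328 + (4 - 17) = -328 - 13 = -341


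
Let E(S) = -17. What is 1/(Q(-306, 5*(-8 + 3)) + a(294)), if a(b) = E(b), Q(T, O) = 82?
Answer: 1/65 ≈ 0.015385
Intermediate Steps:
a(b) = -17
1/(Q(-306, 5*(-8 + 3)) + a(294)) = 1/(82 - 17) = 1/65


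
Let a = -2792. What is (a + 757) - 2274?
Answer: -4309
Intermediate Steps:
(a + 757) - 2274 = (-2792 + 757) - 2274 = -2035 - 2274 = -4309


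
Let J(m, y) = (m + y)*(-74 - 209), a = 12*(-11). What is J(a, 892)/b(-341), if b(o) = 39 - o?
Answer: -566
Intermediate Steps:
a = -132
J(m, y) = -283*m - 283*y (J(m, y) = (m + y)*(-283) = -283*m - 283*y)
J(a, 892)/b(-341) = (-283*(-132) - 283*892)/(39 - 1*(-341)) = (37356 - 252436)/(39 + 341) = -215080/380 = -215080*1/380 = -566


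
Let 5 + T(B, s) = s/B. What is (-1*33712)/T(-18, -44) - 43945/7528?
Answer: 2283044689/173144 ≈ 13186.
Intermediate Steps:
T(B, s) = -5 + s/B
(-1*33712)/T(-18, -44) - 43945/7528 = (-1*33712)/(-5 - 44/(-18)) - 43945/7528 = -33712/(-5 - 44*(-1/18)) - 43945*1/7528 = -33712/(-5 + 22/9) - 43945/7528 = -33712/(-23/9) - 43945/7528 = -33712*(-9/23) - 43945/7528 = 303408/23 - 43945/7528 = 2283044689/173144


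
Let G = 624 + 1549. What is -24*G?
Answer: -52152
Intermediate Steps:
G = 2173
-24*G = -24*2173 = -52152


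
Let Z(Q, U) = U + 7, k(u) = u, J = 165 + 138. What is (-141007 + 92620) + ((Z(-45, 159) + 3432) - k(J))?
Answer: -45092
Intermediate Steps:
J = 303
Z(Q, U) = 7 + U
(-141007 + 92620) + ((Z(-45, 159) + 3432) - k(J)) = (-141007 + 92620) + (((7 + 159) + 3432) - 1*303) = -48387 + ((166 + 3432) - 303) = -48387 + (3598 - 303) = -48387 + 3295 = -45092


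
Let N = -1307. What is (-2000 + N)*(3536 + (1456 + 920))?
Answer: -19550984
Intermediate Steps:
(-2000 + N)*(3536 + (1456 + 920)) = (-2000 - 1307)*(3536 + (1456 + 920)) = -3307*(3536 + 2376) = -3307*5912 = -19550984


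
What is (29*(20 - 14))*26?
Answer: 4524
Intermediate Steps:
(29*(20 - 14))*26 = (29*6)*26 = 174*26 = 4524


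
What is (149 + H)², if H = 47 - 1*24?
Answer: 29584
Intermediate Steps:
H = 23 (H = 47 - 24 = 23)
(149 + H)² = (149 + 23)² = 172² = 29584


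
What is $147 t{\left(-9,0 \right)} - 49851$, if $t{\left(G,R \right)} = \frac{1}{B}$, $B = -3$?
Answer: $-49900$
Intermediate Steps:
$t{\left(G,R \right)} = - \frac{1}{3}$ ($t{\left(G,R \right)} = \frac{1}{-3} = - \frac{1}{3}$)
$147 t{\left(-9,0 \right)} - 49851 = 147 \left(- \frac{1}{3}\right) - 49851 = -49 - 49851 = -49900$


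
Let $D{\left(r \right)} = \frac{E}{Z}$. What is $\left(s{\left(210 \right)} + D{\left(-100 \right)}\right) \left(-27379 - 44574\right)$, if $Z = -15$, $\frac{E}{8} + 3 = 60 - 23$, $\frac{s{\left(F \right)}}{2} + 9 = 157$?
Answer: $- \frac{299900104}{15} \approx -1.9993 \cdot 10^{7}$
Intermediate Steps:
$s{\left(F \right)} = 296$ ($s{\left(F \right)} = -18 + 2 \cdot 157 = -18 + 314 = 296$)
$E = 272$ ($E = -24 + 8 \left(60 - 23\right) = -24 + 8 \cdot 37 = -24 + 296 = 272$)
$D{\left(r \right)} = - \frac{272}{15}$ ($D{\left(r \right)} = \frac{272}{-15} = 272 \left(- \frac{1}{15}\right) = - \frac{272}{15}$)
$\left(s{\left(210 \right)} + D{\left(-100 \right)}\right) \left(-27379 - 44574\right) = \left(296 - \frac{272}{15}\right) \left(-27379 - 44574\right) = \frac{4168}{15} \left(-71953\right) = - \frac{299900104}{15}$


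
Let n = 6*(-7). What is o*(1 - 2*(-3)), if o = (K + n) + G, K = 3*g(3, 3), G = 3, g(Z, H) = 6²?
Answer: 483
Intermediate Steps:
g(Z, H) = 36
K = 108 (K = 3*36 = 108)
n = -42
o = 69 (o = (108 - 42) + 3 = 66 + 3 = 69)
o*(1 - 2*(-3)) = 69*(1 - 2*(-3)) = 69*(1 + 6) = 69*7 = 483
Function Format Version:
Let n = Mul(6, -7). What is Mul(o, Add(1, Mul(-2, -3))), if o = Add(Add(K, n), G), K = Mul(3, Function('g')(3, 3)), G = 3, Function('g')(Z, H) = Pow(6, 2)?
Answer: 483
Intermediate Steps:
Function('g')(Z, H) = 36
K = 108 (K = Mul(3, 36) = 108)
n = -42
o = 69 (o = Add(Add(108, -42), 3) = Add(66, 3) = 69)
Mul(o, Add(1, Mul(-2, -3))) = Mul(69, Add(1, Mul(-2, -3))) = Mul(69, Add(1, 6)) = Mul(69, 7) = 483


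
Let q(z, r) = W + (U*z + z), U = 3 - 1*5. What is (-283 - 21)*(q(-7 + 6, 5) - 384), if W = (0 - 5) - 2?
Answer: 118560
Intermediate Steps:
U = -2 (U = 3 - 5 = -2)
W = -7 (W = -5 - 2 = -7)
q(z, r) = -7 - z (q(z, r) = -7 + (-2*z + z) = -7 - z)
(-283 - 21)*(q(-7 + 6, 5) - 384) = (-283 - 21)*((-7 - (-7 + 6)) - 384) = -304*((-7 - 1*(-1)) - 384) = -304*((-7 + 1) - 384) = -304*(-6 - 384) = -304*(-390) = 118560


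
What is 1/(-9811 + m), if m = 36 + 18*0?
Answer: -1/9775 ≈ -0.00010230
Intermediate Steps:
m = 36 (m = 36 + 0 = 36)
1/(-9811 + m) = 1/(-9811 + 36) = 1/(-9775) = -1/9775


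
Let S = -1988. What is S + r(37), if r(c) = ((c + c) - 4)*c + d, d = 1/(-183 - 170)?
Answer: 212505/353 ≈ 602.00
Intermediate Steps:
d = -1/353 (d = 1/(-353) = -1/353 ≈ -0.0028329)
r(c) = -1/353 + c*(-4 + 2*c) (r(c) = ((c + c) - 4)*c - 1/353 = (2*c - 4)*c - 1/353 = (-4 + 2*c)*c - 1/353 = c*(-4 + 2*c) - 1/353 = -1/353 + c*(-4 + 2*c))
S + r(37) = -1988 + (-1/353 - 4*37 + 2*37²) = -1988 + (-1/353 - 148 + 2*1369) = -1988 + (-1/353 - 148 + 2738) = -1988 + 914269/353 = 212505/353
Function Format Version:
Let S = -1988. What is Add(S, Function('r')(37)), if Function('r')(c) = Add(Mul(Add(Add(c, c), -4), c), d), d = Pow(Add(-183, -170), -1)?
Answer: Rational(212505, 353) ≈ 602.00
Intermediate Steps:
d = Rational(-1, 353) (d = Pow(-353, -1) = Rational(-1, 353) ≈ -0.0028329)
Function('r')(c) = Add(Rational(-1, 353), Mul(c, Add(-4, Mul(2, c)))) (Function('r')(c) = Add(Mul(Add(Add(c, c), -4), c), Rational(-1, 353)) = Add(Mul(Add(Mul(2, c), -4), c), Rational(-1, 353)) = Add(Mul(Add(-4, Mul(2, c)), c), Rational(-1, 353)) = Add(Mul(c, Add(-4, Mul(2, c))), Rational(-1, 353)) = Add(Rational(-1, 353), Mul(c, Add(-4, Mul(2, c)))))
Add(S, Function('r')(37)) = Add(-1988, Add(Rational(-1, 353), Mul(-4, 37), Mul(2, Pow(37, 2)))) = Add(-1988, Add(Rational(-1, 353), -148, Mul(2, 1369))) = Add(-1988, Add(Rational(-1, 353), -148, 2738)) = Add(-1988, Rational(914269, 353)) = Rational(212505, 353)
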